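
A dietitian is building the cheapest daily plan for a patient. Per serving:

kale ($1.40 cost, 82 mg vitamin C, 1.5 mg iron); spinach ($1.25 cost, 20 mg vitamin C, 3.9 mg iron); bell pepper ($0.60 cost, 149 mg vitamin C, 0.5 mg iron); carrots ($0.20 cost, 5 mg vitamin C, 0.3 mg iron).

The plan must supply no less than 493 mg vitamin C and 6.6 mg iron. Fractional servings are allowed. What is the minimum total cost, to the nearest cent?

$3.49

Minimising a linear cost over {vitamin C ≥ 493, iron ≥ 6.6, servings ≥ 0} — the optimum is at a vertex, using one or two foods.
kale only: max(493/82, 6.6/1.5) = 6.012 servings → $8.42.
spinach only: max(493/20, 6.6/3.9) = 24.65 servings → $30.81.
bell pepper only: max(493/149, 6.6/0.5) = 13.2 servings → $7.92.
carrots only: max(493/5, 6.6/0.3) = 98.6 servings → $19.72.
kale + spinach with both targets exact would need a negative amount; discard.
kale + bell pepper with both tight: 4.038 servings and 1.087 servings → $6.30.
kale + carrots: intersection lies outside the first quadrant.
spinach + bell pepper with both tight: 1.29 servings and 3.136 servings → $3.49.
spinach + carrots: intersection lies outside the first quadrant.
bell pepper + carrots with both tight: 2.723 servings and 17.46 servings → $5.13.
The minimum over all feasible corners is $3.49.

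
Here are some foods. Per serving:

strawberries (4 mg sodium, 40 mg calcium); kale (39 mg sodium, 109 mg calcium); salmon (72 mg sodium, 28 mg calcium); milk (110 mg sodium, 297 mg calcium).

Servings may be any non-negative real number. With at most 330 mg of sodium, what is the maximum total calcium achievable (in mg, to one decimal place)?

3300.0 mg

Calcium per mg sodium: strawberries 10, kale 2.795, milk 2.7, salmon 0.3889.
With no serving limits, spend the whole sodium allowance on strawberries: 330 mg / 4 mg × 40 mg = 3300.0 mg.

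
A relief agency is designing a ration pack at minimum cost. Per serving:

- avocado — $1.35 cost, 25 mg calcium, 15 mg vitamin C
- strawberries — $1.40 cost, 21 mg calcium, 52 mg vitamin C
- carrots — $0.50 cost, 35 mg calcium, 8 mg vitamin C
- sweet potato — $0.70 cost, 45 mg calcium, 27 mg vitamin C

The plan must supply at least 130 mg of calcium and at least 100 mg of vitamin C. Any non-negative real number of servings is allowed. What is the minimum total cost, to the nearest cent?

For a min-cost LP with two ≥-constraints, a basic feasible solution has at most two positive variables.
avocado only: max(130/25, 100/15) = 6.667 servings → $9.00.
strawberries only: max(130/21, 100/52) = 6.19 servings → $8.67.
carrots only: max(130/35, 100/8) = 12.5 servings → $6.25.
sweet potato only: max(130/45, 100/27) = 3.704 servings → $2.59.
avocado + strawberries with both tight: 4.731 servings and 0.5584 servings → $7.17.
avocado + carrots with both targets exact would need a negative amount; discard.
avocado + sweet potato (both tight): parallel constraints — no distinct corner.
strawberries + carrots with both tight: 1.489 servings and 2.821 servings → $3.50.
strawberries + sweet potato with both tight: 0.5584 servings and 2.628 servings → $2.62.
carrots + sweet potato: the both-tight solution has a negative serving — not a feasible corner.
The minimum over all feasible corners is $2.59.

$2.59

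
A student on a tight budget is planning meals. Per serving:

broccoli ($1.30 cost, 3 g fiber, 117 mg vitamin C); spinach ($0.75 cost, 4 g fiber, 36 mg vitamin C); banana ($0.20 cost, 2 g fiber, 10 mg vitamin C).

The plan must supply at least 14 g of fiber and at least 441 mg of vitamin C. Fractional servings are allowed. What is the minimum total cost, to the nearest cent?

$5.04

The cheapest plan sits at a corner of the feasible region — with two constraints it uses at most two foods.
broccoli only: max(14/3, 441/117) = 4.667 servings → $6.07.
spinach only: max(14/4, 441/36) = 12.25 servings → $9.19.
banana only: max(14/2, 441/10) = 44.1 servings → $8.82.
broccoli + spinach with both tight: 3.5 servings and 0.875 servings → $5.21.
broccoli + banana with both tight: 3.637 servings and 1.544 servings → $5.04.
spinach + banana with both targets exact would need a negative amount; discard.
So the least-cost plan costs $5.04.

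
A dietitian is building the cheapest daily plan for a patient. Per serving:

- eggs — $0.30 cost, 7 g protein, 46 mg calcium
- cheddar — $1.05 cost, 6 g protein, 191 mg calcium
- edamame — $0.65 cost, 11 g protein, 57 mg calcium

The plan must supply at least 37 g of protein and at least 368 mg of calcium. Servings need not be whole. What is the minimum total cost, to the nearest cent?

$2.24

eggs only: max(37/7, 368/46) = 8 servings → $2.40.
cheddar only: max(37/6, 368/191) = 6.167 servings → $6.47.
edamame only: max(37/11, 368/57) = 6.456 servings → $4.20.
eggs + cheddar with both tight: 4.58 servings and 0.8238 servings → $2.24.
eggs + edamame with both targets exact would need a negative amount; discard.
cheddar + edamame with both tight: 1.102 servings and 2.762 servings → $2.95.
The minimum over all feasible corners is $2.24.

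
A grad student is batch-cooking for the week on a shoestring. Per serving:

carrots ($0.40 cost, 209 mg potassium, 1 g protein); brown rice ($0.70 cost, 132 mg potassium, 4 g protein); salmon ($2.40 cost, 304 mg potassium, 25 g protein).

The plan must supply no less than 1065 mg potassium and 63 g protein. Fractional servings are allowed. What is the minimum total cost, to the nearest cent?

carrots only: max(1065/209, 63/1) = 63 servings → $25.20.
brown rice only: max(1065/132, 63/4) = 15.75 servings → $11.03.
salmon only: max(1065/304, 63/25) = 3.503 servings → $8.41.
carrots + brown rice with both targets exact would need a negative amount; discard.
carrots + salmon with both tight: 1.519 servings and 2.459 servings → $6.51.
brown rice + salmon with both tight: 3.586 servings and 1.946 servings → $7.18.
The minimum over all feasible corners is $6.51.

$6.51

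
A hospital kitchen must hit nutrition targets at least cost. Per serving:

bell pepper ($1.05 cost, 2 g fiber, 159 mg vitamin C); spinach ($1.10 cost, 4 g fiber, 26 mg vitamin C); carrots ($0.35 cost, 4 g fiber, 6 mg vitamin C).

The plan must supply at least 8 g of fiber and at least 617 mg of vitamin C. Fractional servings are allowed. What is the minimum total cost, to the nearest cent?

Check every corner: each single food scaled to meet both minima, and each pair solved so both constraints bind.
bell pepper only: max(8/2, 617/159) = 4 servings → $4.20.
spinach only: max(8/4, 617/26) = 23.73 servings → $26.10.
carrots only: max(8/4, 617/6) = 102.8 servings → $35.99.
bell pepper + spinach with both tight: 3.87 servings and 0.06507 servings → $4.13.
bell pepper + carrots with both tight: 3.878 servings and 0.0609 servings → $4.09.
spinach + carrots: intersection lies outside the first quadrant.
The minimum over all feasible corners is $4.09.

$4.09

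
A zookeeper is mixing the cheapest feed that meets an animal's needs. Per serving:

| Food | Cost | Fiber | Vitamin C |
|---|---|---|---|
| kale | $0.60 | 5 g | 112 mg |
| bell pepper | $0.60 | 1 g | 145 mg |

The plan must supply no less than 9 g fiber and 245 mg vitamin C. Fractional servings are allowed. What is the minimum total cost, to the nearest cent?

$1.25

Two binding constraints pin down two serving amounts, so the optimal mix uses at most two foods. The candidates are each food alone (scaled to the tighter of fiber/vitamin C) and each pair with both constraints tight.
kale only: max(9/5, 245/112) = 2.188 servings → $1.31.
bell pepper only: max(9/1, 245/145) = 9 servings → $5.40.
kale + bell pepper with both tight: 1.729 servings and 0.354 servings → $1.25.
Cheapest feasible corner: $1.25.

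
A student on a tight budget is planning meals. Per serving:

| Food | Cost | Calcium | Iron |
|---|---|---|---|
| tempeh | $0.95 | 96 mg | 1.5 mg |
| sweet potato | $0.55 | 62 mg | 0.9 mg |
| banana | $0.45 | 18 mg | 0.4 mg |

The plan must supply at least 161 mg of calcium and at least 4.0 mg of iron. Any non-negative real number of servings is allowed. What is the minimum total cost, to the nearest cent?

This is a tiny linear program; its minimum lies at a vertex of the feasible set. List the vertices and price them.
tempeh only: max(161/96, 4.0/1.5) = 2.667 servings → $2.53.
sweet potato only: max(161/62, 4.0/0.9) = 4.444 servings → $2.44.
banana only: max(161/18, 4.0/0.4) = 10 servings → $4.50.
tempeh + sweet potato: intersection lies outside the first quadrant.
tempeh + banana: the both-tight solution has a negative serving — not a feasible corner.
sweet potato + banana: intersection lies outside the first quadrant.
Cheapest feasible corner: $2.44.

$2.44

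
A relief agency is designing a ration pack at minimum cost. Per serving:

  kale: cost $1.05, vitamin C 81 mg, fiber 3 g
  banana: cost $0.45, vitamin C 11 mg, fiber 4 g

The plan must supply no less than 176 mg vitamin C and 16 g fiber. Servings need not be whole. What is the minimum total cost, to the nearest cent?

At the optimum either one food covers both requirements or two foods hit both targets exactly; no other combination can be cheaper.
kale only: max(176/81, 16/3) = 5.333 servings → $5.60.
banana only: max(176/11, 16/4) = 16 servings → $7.20.
kale + banana with both tight: 1.814 servings and 2.639 servings → $3.09.
So the least-cost plan costs $3.09.

$3.09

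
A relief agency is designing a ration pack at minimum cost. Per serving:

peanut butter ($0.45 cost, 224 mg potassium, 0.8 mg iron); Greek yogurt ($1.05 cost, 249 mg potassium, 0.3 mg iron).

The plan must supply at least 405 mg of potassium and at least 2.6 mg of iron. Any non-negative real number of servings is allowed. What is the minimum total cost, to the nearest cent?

Minimising a linear cost over {potassium ≥ 405, iron ≥ 2.6, servings ≥ 0} — the optimum is at a vertex, using one or two foods.
peanut butter only: max(405/224, 2.6/0.8) = 3.25 servings → $1.46.
Greek yogurt only: max(405/249, 2.6/0.3) = 8.667 servings → $9.10.
peanut butter + Greek yogurt: intersection lies outside the first quadrant.
The minimum over all feasible corners is $1.46.

$1.46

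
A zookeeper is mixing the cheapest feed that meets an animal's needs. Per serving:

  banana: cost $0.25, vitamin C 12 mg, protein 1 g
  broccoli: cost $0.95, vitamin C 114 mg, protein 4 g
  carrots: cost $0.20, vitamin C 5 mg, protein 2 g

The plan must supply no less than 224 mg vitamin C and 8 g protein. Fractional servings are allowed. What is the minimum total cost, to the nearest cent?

$1.88

A basic optimal solution has at most two foods positive. Try each food alone and each pair with both targets met exactly.
banana only: max(224/12, 8/1) = 18.67 servings → $4.67.
broccoli only: max(224/114, 8/4) = 2 servings → $1.90.
carrots only: max(224/5, 8/2) = 44.8 servings → $8.96.
banana + broccoli with both tight: 0.2424 servings and 1.939 servings → $1.90.
banana + carrots: intersection lies outside the first quadrant.
broccoli + carrots with both tight: 1.962 servings and 0.07692 servings → $1.88.
Cheapest feasible corner: $1.88.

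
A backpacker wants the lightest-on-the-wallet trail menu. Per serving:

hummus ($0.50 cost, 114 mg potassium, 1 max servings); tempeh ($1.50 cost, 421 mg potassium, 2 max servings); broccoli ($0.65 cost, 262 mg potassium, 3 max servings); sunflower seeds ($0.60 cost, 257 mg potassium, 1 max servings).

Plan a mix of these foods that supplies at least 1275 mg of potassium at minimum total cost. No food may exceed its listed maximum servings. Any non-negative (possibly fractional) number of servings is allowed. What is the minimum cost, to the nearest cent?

Cost per mg of potassium: sunflower seeds $0.0023, broccoli $0.0025, tempeh $0.0036, hummus $0.0044.
Take 1 serving of sunflower seeds: +257.0 mg potassium for $0.60 (total $0.60, still need 1018.0 mg).
Take 3 servings of broccoli: +786.0 mg potassium for $1.95 (total $2.55, still need 232.0 mg).
Take 0.5511 servings of tempeh: +232.0 mg potassium for $0.83 (total $3.38, still need 0.0 mg).
Filling from the cheapest source first is optimal under one linear minimum: $3.38.

$3.38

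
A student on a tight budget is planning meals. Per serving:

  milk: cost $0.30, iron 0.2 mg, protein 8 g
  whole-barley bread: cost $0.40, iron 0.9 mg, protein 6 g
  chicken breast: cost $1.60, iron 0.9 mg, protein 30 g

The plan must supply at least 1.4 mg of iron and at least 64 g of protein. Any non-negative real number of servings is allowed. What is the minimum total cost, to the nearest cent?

$2.40

With two linear requirements the optimum uses one or two foods; enumerate the corners.
milk only: max(1.4/0.2, 64/8) = 8 servings → $2.40.
whole-barley bread only: max(1.4/0.9, 64/6) = 10.67 servings → $4.27.
chicken breast only: max(1.4/0.9, 64/30) = 2.133 servings → $3.41.
milk + whole-barley bread with both targets exact would need a negative amount; discard.
milk + chicken breast with both targets exact would need a negative amount; discard.
whole-barley bread + chicken breast with both targets exact would need a negative amount; discard.
The minimum over all feasible corners is $2.40.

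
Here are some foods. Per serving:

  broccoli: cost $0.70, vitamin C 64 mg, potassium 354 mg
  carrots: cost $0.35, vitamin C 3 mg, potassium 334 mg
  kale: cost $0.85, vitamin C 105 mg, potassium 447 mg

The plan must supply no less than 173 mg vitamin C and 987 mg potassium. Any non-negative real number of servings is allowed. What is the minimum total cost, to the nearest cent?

$1.65

For a min-cost LP with two ≥-constraints, a basic feasible solution has at most two positive variables.
broccoli only: max(173/64, 987/354) = 2.788 servings → $1.95.
carrots only: max(173/3, 987/334) = 57.67 servings → $20.18.
kale only: max(173/105, 987/447) = 2.208 servings → $1.88.
broccoli + carrots with both tight: 2.699 servings and 0.09481 servings → $1.92.
broccoli + kale: the both-tight solution has a negative serving — not a feasible corner.
carrots + kale with both tight: 0.7799 servings and 1.625 servings → $1.65.
So the least-cost plan costs $1.65.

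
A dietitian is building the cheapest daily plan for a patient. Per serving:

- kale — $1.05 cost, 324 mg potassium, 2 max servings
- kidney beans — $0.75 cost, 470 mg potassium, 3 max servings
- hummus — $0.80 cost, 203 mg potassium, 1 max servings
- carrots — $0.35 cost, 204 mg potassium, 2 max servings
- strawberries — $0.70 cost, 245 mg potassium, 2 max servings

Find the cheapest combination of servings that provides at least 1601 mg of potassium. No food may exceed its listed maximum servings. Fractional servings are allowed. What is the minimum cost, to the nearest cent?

Cost per mg of potassium: kidney beans $0.0016, carrots $0.0017, strawberries $0.0029, kale $0.0032, hummus $0.0039.
Take 3 servings of kidney beans: +1410.0 mg potassium for $2.25 (total $2.25, still need 191.0 mg).
Take 0.9363 servings of carrots: +191.0 mg potassium for $0.33 (total $2.58, still need 0.0 mg).
Greedy by cheapest-per-mg is optimal for a single linear constraint, so the minimum cost is $2.58.

$2.58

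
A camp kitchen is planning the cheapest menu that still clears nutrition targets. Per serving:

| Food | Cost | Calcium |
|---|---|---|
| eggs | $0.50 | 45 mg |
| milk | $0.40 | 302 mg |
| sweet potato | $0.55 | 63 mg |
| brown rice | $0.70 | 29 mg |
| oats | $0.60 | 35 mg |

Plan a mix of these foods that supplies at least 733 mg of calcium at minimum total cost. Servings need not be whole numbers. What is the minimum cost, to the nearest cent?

Cost per mg of calcium: milk $0.0013, sweet potato $0.0087, eggs $0.0111, oats $0.0171, brown rice $0.0241.
With no serving limits, use only milk: 733 mg / 302 mg = 2.427 servings × $0.40 = $0.97.

$0.97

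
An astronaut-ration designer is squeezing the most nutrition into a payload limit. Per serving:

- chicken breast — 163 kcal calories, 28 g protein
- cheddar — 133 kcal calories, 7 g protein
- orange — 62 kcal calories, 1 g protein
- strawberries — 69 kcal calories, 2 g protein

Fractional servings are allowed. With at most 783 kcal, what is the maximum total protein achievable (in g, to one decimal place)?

134.5 g

Protein per kcal: chicken breast 0.1718, cheddar 0.05263, strawberries 0.02899, orange 0.01613.
With no serving limits, spend the whole calories allowance on chicken breast: 783 kcal / 163 kcal × 28 g = 134.5 g.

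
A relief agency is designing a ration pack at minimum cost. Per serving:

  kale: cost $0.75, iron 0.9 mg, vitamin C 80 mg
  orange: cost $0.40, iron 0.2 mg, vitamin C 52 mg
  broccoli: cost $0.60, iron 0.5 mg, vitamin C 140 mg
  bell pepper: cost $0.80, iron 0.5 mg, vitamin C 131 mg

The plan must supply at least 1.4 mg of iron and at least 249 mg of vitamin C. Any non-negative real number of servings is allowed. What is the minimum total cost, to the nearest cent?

$1.41

kale only: max(1.4/0.9, 249/80) = 3.112 servings → $2.33.
orange only: max(1.4/0.2, 249/52) = 7 servings → $2.80.
broccoli only: max(1.4/0.5, 249/140) = 2.8 servings → $1.68.
bell pepper only: max(1.4/0.5, 249/131) = 2.8 servings → $2.24.
kale + orange with both tight: 0.7468 servings and 3.64 servings → $2.02.
kale + broccoli with both tight: 0.8314 servings and 1.303 servings → $1.41.
kale + bell pepper with both tight: 0.7561 servings and 1.439 servings → $1.72.
orange + broccoli: the both-tight solution has a negative serving — not a feasible corner.
orange + bell pepper with both targets exact would need a negative amount; discard.
broccoli + bell pepper: intersection lies outside the first quadrant.
So the least-cost plan costs $1.41.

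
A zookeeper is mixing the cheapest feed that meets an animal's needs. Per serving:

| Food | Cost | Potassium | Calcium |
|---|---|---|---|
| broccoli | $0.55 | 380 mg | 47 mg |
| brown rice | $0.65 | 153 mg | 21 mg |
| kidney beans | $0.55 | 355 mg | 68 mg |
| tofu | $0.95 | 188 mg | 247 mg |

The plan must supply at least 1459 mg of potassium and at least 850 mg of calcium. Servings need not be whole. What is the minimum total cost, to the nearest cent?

Check every corner: each single food scaled to meet both minima, and each pair solved so both constraints bind.
broccoli only: max(1459/380, 850/47) = 18.09 servings → $9.95.
brown rice only: max(1459/153, 850/21) = 40.48 servings → $26.31.
kidney beans only: max(1459/355, 850/68) = 12.5 servings → $6.88.
tofu only: max(1459/188, 850/247) = 7.761 servings → $7.37.
broccoli + brown rice: intersection lies outside the first quadrant.
broccoli + kidney beans with both targets exact would need a negative amount; discard.
broccoli + tofu with both tight: 2.359 servings and 2.992 servings → $4.14.
brown rice + kidney beans: the both-tight solution has a negative serving — not a feasible corner.
brown rice + tofu with both tight: 5.927 servings and 2.937 servings → $6.64.
kidney beans + tofu with both tight: 2.678 servings and 2.704 servings → $4.04.
The minimum over all feasible corners is $4.04.

$4.04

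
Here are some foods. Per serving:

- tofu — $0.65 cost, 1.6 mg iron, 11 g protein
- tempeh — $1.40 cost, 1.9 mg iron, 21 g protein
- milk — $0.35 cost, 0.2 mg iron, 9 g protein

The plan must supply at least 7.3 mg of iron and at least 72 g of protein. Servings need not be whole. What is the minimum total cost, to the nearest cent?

tofu only: max(7.3/1.6, 72/11) = 6.545 servings → $4.25.
tempeh only: max(7.3/1.9, 72/21) = 3.842 servings → $5.38.
milk only: max(7.3/0.2, 72/9) = 36.5 servings → $12.78.
tofu + tempeh with both tight: 1.299 servings and 2.748 servings → $4.69.
tofu + milk with both tight: 4.205 servings and 2.861 servings → $3.73.
tempeh + milk: intersection lies outside the first quadrant.
The minimum over all feasible corners is $3.73.

$3.73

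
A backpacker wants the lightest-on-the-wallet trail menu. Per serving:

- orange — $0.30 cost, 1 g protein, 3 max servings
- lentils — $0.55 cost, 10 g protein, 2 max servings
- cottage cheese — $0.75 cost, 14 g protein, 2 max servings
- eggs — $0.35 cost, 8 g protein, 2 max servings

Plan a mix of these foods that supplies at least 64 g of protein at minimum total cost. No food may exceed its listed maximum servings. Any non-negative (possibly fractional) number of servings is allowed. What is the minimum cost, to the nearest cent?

$3.30

Cost per g of protein: eggs $0.0437, cottage cheese $0.0536, lentils $0.0550, orange $0.3000.
Take 2 servings of eggs: +16.0 g protein for $0.70 (total $0.70, still need 48.0 g).
Take 2 servings of cottage cheese: +28.0 g protein for $1.50 (total $2.20, still need 20.0 g).
Take 2 servings of lentils: +20.0 g protein for $1.10 (total $3.30, still need 0.0 g).
Filling from the cheapest source first is optimal under one linear minimum: $3.30.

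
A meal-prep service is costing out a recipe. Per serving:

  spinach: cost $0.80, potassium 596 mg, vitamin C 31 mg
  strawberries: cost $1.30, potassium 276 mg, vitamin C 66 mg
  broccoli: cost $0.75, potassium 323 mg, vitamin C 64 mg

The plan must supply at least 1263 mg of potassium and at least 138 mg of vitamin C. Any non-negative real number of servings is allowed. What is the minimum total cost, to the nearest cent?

spinach only: max(1263/596, 138/31) = 4.452 servings → $3.56.
strawberries only: max(1263/276, 138/66) = 4.576 servings → $5.95.
broccoli only: max(1263/323, 138/64) = 3.91 servings → $2.93.
spinach + strawberries with both tight: 1.471 servings and 1.4 servings → $3.00.
spinach + broccoli with both tight: 1.289 servings and 1.532 servings → $2.18.
strawberries + broccoli: the both-tight solution has a negative serving — not a feasible corner.
So the least-cost plan costs $2.18.

$2.18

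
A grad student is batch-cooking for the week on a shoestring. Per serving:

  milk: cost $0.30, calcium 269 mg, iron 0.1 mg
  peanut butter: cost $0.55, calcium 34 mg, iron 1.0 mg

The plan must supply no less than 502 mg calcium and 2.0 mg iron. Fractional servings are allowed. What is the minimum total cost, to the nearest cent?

$1.50

Minimising a linear cost over {calcium ≥ 502, iron ≥ 2.0, servings ≥ 0} — the optimum is at a vertex, using one or two foods.
milk only: max(502/269, 2.0/0.1) = 20 servings → $6.00.
peanut butter only: max(502/34, 2.0/1.0) = 14.76 servings → $8.12.
milk + peanut butter with both tight: 1.634 servings and 1.837 servings → $1.50.
So the least-cost plan costs $1.50.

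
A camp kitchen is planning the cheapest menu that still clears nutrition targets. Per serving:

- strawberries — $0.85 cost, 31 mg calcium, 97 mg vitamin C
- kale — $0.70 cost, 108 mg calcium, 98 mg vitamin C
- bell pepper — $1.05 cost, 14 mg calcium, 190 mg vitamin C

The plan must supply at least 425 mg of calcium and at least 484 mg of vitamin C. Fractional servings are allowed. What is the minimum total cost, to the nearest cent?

$3.29

Check every corner: each single food scaled to meet both minima, and each pair solved so both constraints bind.
strawberries only: max(425/31, 484/97) = 13.71 servings → $11.65.
kale only: max(425/108, 484/98) = 4.939 servings → $3.46.
bell pepper only: max(425/14, 484/190) = 30.36 servings → $31.88.
strawberries + kale with both tight: 1.428 servings and 3.525 servings → $3.68.
strawberries + bell pepper: intersection lies outside the first quadrant.
kale + bell pepper with both tight: 3.863 servings and 0.5547 servings → $3.29.
Cheapest feasible corner: $3.29.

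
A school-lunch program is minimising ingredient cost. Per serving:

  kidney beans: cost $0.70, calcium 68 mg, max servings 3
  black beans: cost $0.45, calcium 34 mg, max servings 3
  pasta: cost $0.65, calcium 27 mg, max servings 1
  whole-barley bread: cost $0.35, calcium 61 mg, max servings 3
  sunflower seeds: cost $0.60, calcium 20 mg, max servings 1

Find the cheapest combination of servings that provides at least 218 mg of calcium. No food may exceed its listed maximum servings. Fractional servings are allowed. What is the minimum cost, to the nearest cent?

$1.41

Cost per mg of calcium: whole-barley bread $0.0057, kidney beans $0.0103, black beans $0.0132, pasta $0.0241, sunflower seeds $0.0300.
Take 3 servings of whole-barley bread: +183.0 mg calcium for $1.05 (total $1.05, still need 35.0 mg).
Take 0.5147 servings of kidney beans: +35.0 mg calcium for $0.36 (total $1.41, still need 0.0 mg).
Greedy by cheapest-per-mg is optimal for a single linear constraint, so the minimum cost is $1.41.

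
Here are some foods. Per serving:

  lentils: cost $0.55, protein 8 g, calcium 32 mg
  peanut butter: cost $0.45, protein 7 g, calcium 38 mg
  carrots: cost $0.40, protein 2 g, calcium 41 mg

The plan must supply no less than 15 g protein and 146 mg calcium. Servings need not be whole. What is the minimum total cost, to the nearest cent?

An LP optimum is at a vertex; with two nutrient constraints at most two foods are used. Check each candidate.
lentils only: max(15/8, 146/32) = 4.562 servings → $2.51.
peanut butter only: max(15/7, 146/38) = 3.842 servings → $1.73.
carrots only: max(15/2, 146/41) = 7.5 servings → $3.00.
lentils + peanut butter: the both-tight solution has a negative serving — not a feasible corner.
lentils + carrots with both tight: 1.223 servings and 2.606 servings → $1.72.
peanut butter + carrots with both tight: 1.531 servings and 2.142 servings → $1.55.
The minimum over all feasible corners is $1.55.

$1.55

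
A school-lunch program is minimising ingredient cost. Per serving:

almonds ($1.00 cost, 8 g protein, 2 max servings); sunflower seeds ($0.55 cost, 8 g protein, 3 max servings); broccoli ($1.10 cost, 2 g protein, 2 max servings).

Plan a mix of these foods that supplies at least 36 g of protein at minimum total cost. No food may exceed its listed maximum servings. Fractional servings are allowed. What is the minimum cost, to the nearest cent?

$3.15

Cost per g of protein: sunflower seeds $0.0688, almonds $0.1250, broccoli $0.5500.
Take 3 servings of sunflower seeds: +24.0 g protein for $1.65 (total $1.65, still need 12.0 g).
Take 1.5 servings of almonds: +12.0 g protein for $1.50 (total $3.15, still need 0.0 g).
Filling from the cheapest source first is optimal under one linear minimum: $3.15.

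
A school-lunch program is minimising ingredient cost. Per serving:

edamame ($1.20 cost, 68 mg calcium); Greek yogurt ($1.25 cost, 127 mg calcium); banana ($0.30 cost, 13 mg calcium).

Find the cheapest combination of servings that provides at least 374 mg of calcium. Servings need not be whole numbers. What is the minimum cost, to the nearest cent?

$3.68

Cost per mg of calcium: Greek yogurt $0.0098, edamame $0.0176, banana $0.0231.
With no serving limits, use only Greek yogurt: 374 mg / 127 mg = 2.945 servings × $1.25 = $3.68.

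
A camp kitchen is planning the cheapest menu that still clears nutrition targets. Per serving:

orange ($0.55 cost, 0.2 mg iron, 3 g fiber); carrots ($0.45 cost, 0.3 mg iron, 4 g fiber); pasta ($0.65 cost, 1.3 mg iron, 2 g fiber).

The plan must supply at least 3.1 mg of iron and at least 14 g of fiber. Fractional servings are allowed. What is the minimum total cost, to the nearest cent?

With two linear requirements the optimum uses one or two foods; enumerate the corners.
orange only: max(3.1/0.2, 14/3) = 15.5 servings → $8.53.
carrots only: max(3.1/0.3, 14/4) = 10.33 servings → $4.65.
pasta only: max(3.1/1.3, 14/2) = 7 servings → $4.55.
orange + carrots: intersection lies outside the first quadrant.
orange + pasta with both tight: 3.429 servings and 1.857 servings → $3.09.
carrots + pasta with both tight: 2.609 servings and 1.783 servings → $2.33.
Cheapest feasible corner: $2.33.

$2.33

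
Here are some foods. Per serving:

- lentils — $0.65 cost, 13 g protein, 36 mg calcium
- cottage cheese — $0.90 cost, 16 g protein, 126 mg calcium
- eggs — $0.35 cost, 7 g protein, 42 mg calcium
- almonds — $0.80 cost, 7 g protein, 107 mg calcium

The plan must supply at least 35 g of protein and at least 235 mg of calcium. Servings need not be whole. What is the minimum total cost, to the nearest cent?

This is a tiny linear program; its minimum lies at a vertex of the feasible set. List the vertices and price them.
lentils only: max(35/13, 235/36) = 6.528 servings → $4.24.
cottage cheese only: max(35/16, 235/126) = 2.188 servings → $1.97.
eggs only: max(35/7, 235/42) = 5.595 servings → $1.96.
almonds only: max(35/7, 235/107) = 5 servings → $4.00.
lentils + cottage cheese with both tight: 0.6121 servings and 1.69 servings → $1.92.
lentils + eggs: intersection lies outside the first quadrant.
lentils + almonds with both tight: 1.844 servings and 1.576 servings → $2.46.
cottage cheese + eggs with both tight: 0.8333 servings and 3.095 servings → $1.83.
cottage cheese + almonds: intersection lies outside the first quadrant.
eggs + almonds with both tight: 4.615 servings and 0.3846 servings → $1.92.
So the least-cost plan costs $1.83.

$1.83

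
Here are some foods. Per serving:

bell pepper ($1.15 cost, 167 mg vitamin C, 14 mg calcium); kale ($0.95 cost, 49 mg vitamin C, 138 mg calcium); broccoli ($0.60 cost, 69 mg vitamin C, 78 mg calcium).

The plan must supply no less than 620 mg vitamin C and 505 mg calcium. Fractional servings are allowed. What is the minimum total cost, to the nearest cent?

Minimising a linear cost over {vitamin C ≥ 620, calcium ≥ 505, servings ≥ 0} — the optimum is at a vertex, using one or two foods.
bell pepper only: max(620/167, 505/14) = 36.07 servings → $41.48.
kale only: max(620/49, 505/138) = 12.65 servings → $12.02.
broccoli only: max(620/69, 505/78) = 8.986 servings → $5.39.
bell pepper + kale with both tight: 2.72 servings and 3.383 servings → $6.34.
bell pepper + broccoli with both tight: 1.121 servings and 6.273 servings → $5.05.
kale + broccoli: intersection lies outside the first quadrant.
Cheapest feasible corner: $5.05.

$5.05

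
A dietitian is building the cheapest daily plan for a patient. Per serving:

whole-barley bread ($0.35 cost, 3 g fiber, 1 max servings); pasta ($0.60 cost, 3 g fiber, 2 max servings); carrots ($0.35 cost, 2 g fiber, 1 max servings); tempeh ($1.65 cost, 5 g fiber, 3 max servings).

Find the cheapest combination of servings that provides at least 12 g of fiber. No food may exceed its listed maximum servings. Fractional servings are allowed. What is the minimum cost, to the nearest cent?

Cost per g of fiber: whole-barley bread $0.1167, carrots $0.1750, pasta $0.2000, tempeh $0.3300.
Take 1 serving of whole-barley bread: +3.0 g fiber for $0.35 (total $0.35, still need 9.0 g).
Take 1 serving of carrots: +2.0 g fiber for $0.35 (total $0.70, still need 7.0 g).
Take 2 servings of pasta: +6.0 g fiber for $1.20 (total $1.90, still need 1.0 g).
Take 0.2 servings of tempeh: +1.0 g fiber for $0.33 (total $2.23, still need 0.0 g).
Greedy by cheapest-per-g is optimal for a single linear constraint, so the minimum cost is $2.23.

$2.23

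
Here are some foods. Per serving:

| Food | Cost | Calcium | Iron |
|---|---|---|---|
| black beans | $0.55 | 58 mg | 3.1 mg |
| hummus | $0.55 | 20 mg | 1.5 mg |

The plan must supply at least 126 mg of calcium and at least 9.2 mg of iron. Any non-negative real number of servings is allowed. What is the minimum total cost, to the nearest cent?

This is a tiny linear program; its minimum lies at a vertex of the feasible set. List the vertices and price them.
black beans only: max(126/58, 9.2/3.1) = 2.968 servings → $1.63.
hummus only: max(126/20, 9.2/1.5) = 6.3 servings → $3.46.
black beans + hummus with both tight: 0.2 servings and 5.72 servings → $3.26.
The minimum over all feasible corners is $1.63.

$1.63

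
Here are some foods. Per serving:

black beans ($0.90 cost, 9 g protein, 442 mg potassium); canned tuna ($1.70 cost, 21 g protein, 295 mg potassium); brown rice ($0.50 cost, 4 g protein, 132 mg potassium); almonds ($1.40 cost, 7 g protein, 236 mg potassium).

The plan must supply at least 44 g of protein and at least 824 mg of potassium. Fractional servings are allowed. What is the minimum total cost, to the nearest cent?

$3.67

The cheapest plan sits at a corner of the feasible region — with two constraints it uses at most two foods.
black beans only: max(44/9, 824/442) = 4.889 servings → $4.40.
canned tuna only: max(44/21, 824/295) = 2.793 servings → $4.75.
brown rice only: max(44/4, 824/132) = 11 servings → $5.50.
almonds only: max(44/7, 824/236) = 6.286 servings → $8.80.
black beans + canned tuna with both tight: 0.6525 servings and 1.816 servings → $3.67.
black beans + brown rice: intersection lies outside the first quadrant.
black beans + almonds with both targets exact would need a negative amount; discard.
canned tuna + brown rice with both tight: 1.578 servings and 2.716 servings → $4.04.
canned tuna + almonds with both tight: 1.597 servings and 1.496 servings → $4.81.
brown rice + almonds with both targets exact would need a negative amount; discard.
So the least-cost plan costs $3.67.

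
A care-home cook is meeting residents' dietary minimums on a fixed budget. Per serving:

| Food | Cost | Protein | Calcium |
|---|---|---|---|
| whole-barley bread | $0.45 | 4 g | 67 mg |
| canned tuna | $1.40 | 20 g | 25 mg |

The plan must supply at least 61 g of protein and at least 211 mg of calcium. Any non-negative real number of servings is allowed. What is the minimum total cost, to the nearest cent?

$4.64

A basic optimal solution has at most two foods positive. Try each food alone and each pair with both targets met exactly.
whole-barley bread only: max(61/4, 211/67) = 15.25 servings → $6.86.
canned tuna only: max(61/20, 211/25) = 8.44 servings → $11.82.
whole-barley bread + canned tuna with both tight: 2.173 servings and 2.615 servings → $4.64.
So the least-cost plan costs $4.64.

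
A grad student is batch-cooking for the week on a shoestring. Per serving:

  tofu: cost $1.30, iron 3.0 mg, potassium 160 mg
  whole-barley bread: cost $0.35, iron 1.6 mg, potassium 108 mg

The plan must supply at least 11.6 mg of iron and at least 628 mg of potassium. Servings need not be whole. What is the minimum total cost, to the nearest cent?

tofu only: max(11.6/3.0, 628/160) = 3.925 servings → $5.10.
whole-barley bread only: max(11.6/1.6, 628/108) = 7.25 servings → $2.54.
tofu + whole-barley bread with both tight: 3.647 servings and 0.4118 servings → $4.89.
The minimum over all feasible corners is $2.54.

$2.54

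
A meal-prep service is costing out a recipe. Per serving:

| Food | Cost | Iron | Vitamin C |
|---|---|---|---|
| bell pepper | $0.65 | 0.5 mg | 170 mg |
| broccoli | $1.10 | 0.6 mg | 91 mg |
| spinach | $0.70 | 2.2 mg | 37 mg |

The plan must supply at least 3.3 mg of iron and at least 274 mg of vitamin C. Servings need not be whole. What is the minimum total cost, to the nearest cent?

This is a tiny linear program; its minimum lies at a vertex of the feasible set. List the vertices and price them.
bell pepper only: max(3.3/0.5, 274/170) = 6.6 servings → $4.29.
broccoli only: max(3.3/0.6, 274/91) = 5.5 servings → $6.05.
spinach only: max(3.3/2.2, 274/37) = 7.405 servings → $5.18.
bell pepper + broccoli with both targets exact would need a negative amount; discard.
bell pepper + spinach with both tight: 1.352 servings and 1.193 servings → $1.71.
broccoli + spinach with both tight: 2.701 servings and 0.7635 servings → $3.51.
So the least-cost plan costs $1.71.

$1.71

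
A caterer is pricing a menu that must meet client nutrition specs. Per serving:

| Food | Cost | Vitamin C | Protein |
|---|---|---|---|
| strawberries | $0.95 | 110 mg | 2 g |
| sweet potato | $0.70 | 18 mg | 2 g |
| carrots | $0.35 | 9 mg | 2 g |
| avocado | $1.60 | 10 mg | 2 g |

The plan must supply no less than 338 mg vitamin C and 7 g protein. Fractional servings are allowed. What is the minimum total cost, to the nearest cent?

The cheapest plan sits at a corner of the feasible region — with two constraints it uses at most two foods.
strawberries only: max(338/110, 7/2) = 3.5 servings → $3.33.
sweet potato only: max(338/18, 7/2) = 18.78 servings → $13.14.
carrots only: max(338/9, 7/2) = 37.56 servings → $13.14.
avocado only: max(338/10, 7/2) = 33.8 servings → $54.08.
strawberries + sweet potato with both tight: 2.989 servings and 0.5109 servings → $3.20.
strawberries + carrots with both tight: 3.035 servings and 0.4653 servings → $3.05.
strawberries + avocado with both tight: 3.03 servings and 0.47 servings → $3.63.
sweet potato + carrots: the both-tight solution has a negative serving — not a feasible corner.
sweet potato + avocado: intersection lies outside the first quadrant.
carrots + avocado with both targets exact would need a negative amount; discard.
The minimum over all feasible corners is $3.05.

$3.05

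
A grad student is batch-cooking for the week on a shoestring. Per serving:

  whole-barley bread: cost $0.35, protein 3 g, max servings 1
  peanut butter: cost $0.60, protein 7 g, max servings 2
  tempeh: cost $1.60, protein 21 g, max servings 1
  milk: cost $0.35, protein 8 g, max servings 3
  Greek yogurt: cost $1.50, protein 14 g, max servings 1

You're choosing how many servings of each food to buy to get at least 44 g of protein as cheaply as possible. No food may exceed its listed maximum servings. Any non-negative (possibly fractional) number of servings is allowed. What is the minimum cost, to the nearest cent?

$2.57

Cost per g of protein: milk $0.0437, tempeh $0.0762, peanut butter $0.0857, Greek yogurt $0.1071, whole-barley bread $0.1167.
Take 3 servings of milk: +24.0 g protein for $1.05 (total $1.05, still need 20.0 g).
Take 0.9524 servings of tempeh: +20.0 g protein for $1.52 (total $2.57, still need 0.0 g).
Filling from the cheapest source first is optimal under one linear minimum: $2.57.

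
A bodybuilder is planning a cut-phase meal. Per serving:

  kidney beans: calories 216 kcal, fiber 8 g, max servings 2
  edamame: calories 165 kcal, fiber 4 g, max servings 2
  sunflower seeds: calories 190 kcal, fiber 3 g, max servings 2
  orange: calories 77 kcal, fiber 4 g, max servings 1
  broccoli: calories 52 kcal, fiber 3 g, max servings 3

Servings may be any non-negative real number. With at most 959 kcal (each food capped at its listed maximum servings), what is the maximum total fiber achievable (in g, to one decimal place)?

Fiber per kcal: broccoli 0.05769, orange 0.05195, kidney beans 0.03704, edamame 0.02424, sunflower seeds 0.01579.
Take 3 servings of broccoli: uses 156 kcal, +9.0 g fiber (running total 9.0 g).
Take 1 serving of orange: uses 77 kcal, +4.0 g fiber (running total 13.0 g).
Take 2 servings of kidney beans: uses 432 kcal, +16.0 g fiber (running total 29.0 g).
Take 1.782 servings of edamame: uses 294 kcal, +7.1 g fiber (running total 36.1 g).
Greedy by best ratio exhausts the calories allowance optimally: 36.1 g.

36.1 g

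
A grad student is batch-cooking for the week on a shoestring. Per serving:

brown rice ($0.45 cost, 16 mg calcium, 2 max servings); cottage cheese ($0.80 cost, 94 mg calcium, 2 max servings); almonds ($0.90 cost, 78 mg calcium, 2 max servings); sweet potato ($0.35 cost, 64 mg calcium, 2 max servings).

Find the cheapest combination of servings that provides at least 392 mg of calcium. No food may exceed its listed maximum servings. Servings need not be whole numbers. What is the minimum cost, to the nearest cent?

Cost per mg of calcium: sweet potato $0.0055, cottage cheese $0.0085, almonds $0.0115, brown rice $0.0281.
Take 2 servings of sweet potato: +128.0 mg calcium for $0.70 (total $0.70, still need 264.0 mg).
Take 2 servings of cottage cheese: +188.0 mg calcium for $1.60 (total $2.30, still need 76.0 mg).
Take 0.9744 servings of almonds: +76.0 mg calcium for $0.88 (total $3.18, still need 0.0 mg).
Greedy by cheapest-per-mg is optimal for a single linear constraint, so the minimum cost is $3.18.

$3.18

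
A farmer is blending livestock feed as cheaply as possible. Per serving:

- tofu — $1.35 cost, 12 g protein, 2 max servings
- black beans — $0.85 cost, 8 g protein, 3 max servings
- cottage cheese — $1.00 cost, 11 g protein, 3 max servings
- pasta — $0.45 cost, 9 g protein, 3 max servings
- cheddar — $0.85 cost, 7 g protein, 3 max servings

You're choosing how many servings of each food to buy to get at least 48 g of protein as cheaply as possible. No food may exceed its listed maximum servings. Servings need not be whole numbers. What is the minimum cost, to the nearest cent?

$3.26

Cost per g of protein: pasta $0.0500, cottage cheese $0.0909, black beans $0.1062, tofu $0.1125, cheddar $0.1214.
Take 3 servings of pasta: +27.0 g protein for $1.35 (total $1.35, still need 21.0 g).
Take 1.909 servings of cottage cheese: +21.0 g protein for $1.91 (total $3.26, still need 0.0 g).
Filling from the cheapest source first is optimal under one linear minimum: $3.26.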